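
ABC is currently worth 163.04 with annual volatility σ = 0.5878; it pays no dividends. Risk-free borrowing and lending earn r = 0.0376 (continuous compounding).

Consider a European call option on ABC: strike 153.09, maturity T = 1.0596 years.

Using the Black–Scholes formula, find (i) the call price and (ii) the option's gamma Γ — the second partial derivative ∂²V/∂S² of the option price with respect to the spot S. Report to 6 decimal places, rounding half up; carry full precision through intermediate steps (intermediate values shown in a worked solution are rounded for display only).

σ√T = 0.5878·√1.0596 = 0.605063
d₁ = (ln(S/K) + (r+σ²/2)T) / (σ√T) = (ln(163.04/153.09) + (0.0376+0.5878²/2)·1.0596) / 0.605063 = (0.062970 + 0.222892) / 0.605063 = 0.472449
d₂ = d₁ − σ√T = 0.472449 − 0.605063 = -0.132614
e^{−rT} = 0.960942
N(d₁) = 0.681697,  N(d₂) = 0.447249
Call price V = S·N(d₁) − K·e^{−rT}·N(d₂) = 111.143827 − 65.795118 = 45.348709
φ(d₁) = (1/√(2π))·e^{−d₁²/2} = 0.356813
Γ = φ(d₁) / (S·σ·√T) = 0.003617

price = 45.348709
Γ = 0.003617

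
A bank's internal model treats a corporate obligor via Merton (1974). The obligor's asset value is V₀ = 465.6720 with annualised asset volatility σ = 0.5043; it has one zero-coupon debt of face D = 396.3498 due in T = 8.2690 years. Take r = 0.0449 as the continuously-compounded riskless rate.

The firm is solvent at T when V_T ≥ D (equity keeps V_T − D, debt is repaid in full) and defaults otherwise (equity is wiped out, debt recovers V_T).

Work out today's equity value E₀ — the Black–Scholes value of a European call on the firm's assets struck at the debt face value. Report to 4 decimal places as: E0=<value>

E0=303.2181

With assets at 465.6720 and a single debt payment of 396.3498 at 8.2690 years:
d₁ = [ln(V₀/D) + (r + σ²/2)T] / (σ√T)
   = [ln(465.6720/396.3498) + (0.0449 + 0.5·0.5043²)·8.2690] / (0.5043·√8.2690)
   = [0.161184 + 1.422758] / 1.450158 = 1.092255
d₂ = d₁ − σ√T = 1.092255 − 1.450158 = -0.357904
N(d₁) = 0.862639,  N(d₂) = 0.360208,  e^(−rT) = 0.689852
E₀ = V₀·N(d₁) − D·e^(−rT)·N(d₂)
   = 465.6720·0.862639 − 396.3498·0.689852·0.360208 = 303.218060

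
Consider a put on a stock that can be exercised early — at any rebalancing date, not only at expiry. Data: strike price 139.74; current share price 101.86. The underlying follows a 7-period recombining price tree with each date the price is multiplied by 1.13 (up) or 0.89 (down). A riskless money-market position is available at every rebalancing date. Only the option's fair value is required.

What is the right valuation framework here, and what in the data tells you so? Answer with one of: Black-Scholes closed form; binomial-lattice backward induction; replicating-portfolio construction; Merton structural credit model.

framework: binomial-lattice backward induction

Key observation: the defining feature is the embedded early-exercise option across 7 discrete dates on the spot-101.86 tree; pricing the strike-139.74 put means working backward with an exercise test at every node.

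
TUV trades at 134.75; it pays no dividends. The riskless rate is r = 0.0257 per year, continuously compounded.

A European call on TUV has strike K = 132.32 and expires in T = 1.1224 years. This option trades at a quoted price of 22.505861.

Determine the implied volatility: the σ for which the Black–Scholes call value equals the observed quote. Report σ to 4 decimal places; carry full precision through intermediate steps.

sigma = 0.3480

At σ = 0.3480 the Black–Scholes value reproduces the quote:
σ√T = 0.348·√1.1224 = 0.368683
d₁ = (ln(S/K) + (r+σ²/2)T) / (σ√T) = (ln(134.75/132.32) + (0.0257+0.348²/2)·1.1224) / 0.368683 = (0.018198 + 0.096809) / 0.368683 = 0.311941
d₂ = d₁ − σ√T = 0.311941 − 0.368683 = -0.056742
e^{−rT} = 0.971566
N(d₁) = 0.622457,  N(d₂) = 0.477375
V = S·N(d₁) − K·e^{−rT}·N(d₂) = 83.876108 − 61.370247 = 22.505861 (equal to the quote); since ∂V/∂σ > 0 for all σ, the implied volatility is unique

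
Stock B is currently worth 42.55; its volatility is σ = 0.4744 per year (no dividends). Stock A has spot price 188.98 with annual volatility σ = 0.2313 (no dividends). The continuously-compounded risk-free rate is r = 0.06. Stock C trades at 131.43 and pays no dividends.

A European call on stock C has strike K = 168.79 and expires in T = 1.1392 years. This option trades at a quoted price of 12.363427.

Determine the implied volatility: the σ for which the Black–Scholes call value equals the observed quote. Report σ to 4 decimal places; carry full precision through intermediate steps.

At σ = 0.3797 the Black–Scholes value reproduces the quote:
σ√T = 0.3797·√1.1392 = 0.405266
d₁ = (ln(S/K) + (r+σ²/2)T) / (σ√T) = (ln(131.43/168.79) + (0.06+0.3797²/2)·1.1392) / 0.405266 = (-0.250181 + 0.150472) / 0.405266 = -0.246032
d₂ = d₁ − σ√T = -0.246032 − 0.405266 = -0.651298
e^{−rT} = 0.933932
N(d₁) = 0.402829,  N(d₂) = 0.257427
V = S·N(d₁) − K·e^{−rT}·N(d₂) = 52.943777 − 40.580350 = 12.363427 (matching the quote); vega is positive throughout, so no other σ reproduces this price

sigma = 0.3797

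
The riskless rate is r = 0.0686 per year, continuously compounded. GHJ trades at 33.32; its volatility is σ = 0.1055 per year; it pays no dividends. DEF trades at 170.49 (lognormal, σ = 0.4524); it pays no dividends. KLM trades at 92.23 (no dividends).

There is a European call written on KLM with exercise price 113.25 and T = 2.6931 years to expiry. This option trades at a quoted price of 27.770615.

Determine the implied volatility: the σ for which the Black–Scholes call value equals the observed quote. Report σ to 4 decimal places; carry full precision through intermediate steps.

At σ = 0.4831 the Black–Scholes value reproduces the quote:
σ√T = 0.4831·√2.6931 = 0.792799
d₁ = (ln(S/K) + (r+σ²/2)T) / (σ√T) = (ln(92.23/113.25) + (0.0686+0.4831²/2)·2.6931) / 0.792799 = (-0.205312 + 0.499012) / 0.792799 = 0.370459
d₂ = d₁ − σ√T = 0.370459 − 0.792799 = -0.422340
e^{−rT} = 0.831315
N(d₁) = 0.644480,  N(d₂) = 0.336388
V = S·N(d₁) − K·e^{−rT}·N(d₂) = 59.440371 − 31.669755 = 27.770615 (the quoted price), and the Black–Scholes price is strictly increasing in σ, so σ is unique

sigma = 0.4831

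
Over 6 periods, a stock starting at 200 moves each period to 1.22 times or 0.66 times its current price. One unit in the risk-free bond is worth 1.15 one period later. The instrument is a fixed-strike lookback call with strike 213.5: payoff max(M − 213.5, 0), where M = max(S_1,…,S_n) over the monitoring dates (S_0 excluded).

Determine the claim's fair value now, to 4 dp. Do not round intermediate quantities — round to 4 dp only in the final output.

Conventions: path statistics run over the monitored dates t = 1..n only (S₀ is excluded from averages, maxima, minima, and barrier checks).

price = 122.5656

Set p* = 0.8750 (from d < R < u); the path-dependent value is the discounted p*-expectation over all price paths.
Enumerate all 2^6 = 64 price paths (U = up ×1.22, D = down ×0.66); each path with k up-moves has probability p*^k·(1−p*)^(6−k).
DDDDDD: M=132.0000, payoff=0.0000, prob=0.000004
UDDDDD: M=244.0000, payoff=30.5000, prob=0.000027
DUDDDD: M=161.0400, payoff=0.0000, prob=0.000027
UUDDDD: M=297.6800, payoff=84.1800, prob=0.000187
DDUDDD: M=132.0000, payoff=0.0000, prob=0.000027
UDUDDD: M=244.0000, payoff=30.5000, prob=0.000187
DUUDDD: M=196.4688, payoff=0.0000, prob=0.000187
UUUDDD: M=363.1696, payoff=149.6696, prob=0.001308
DDDUDD: M=132.0000, payoff=0.0000, prob=0.000027
UDDUDD: M=244.0000, payoff=30.5000, prob=0.000187
DUDUDD: M=161.0400, payoff=0.0000, prob=0.000187
UUDUDD: M=297.6800, payoff=84.1800, prob=0.001308
DDUUDD: M=132.0000, payoff=0.0000, prob=0.000187
UDUUDD: M=244.0000, payoff=30.5000, prob=0.001308
DUUUDD: M=239.6919, payoff=26.1919, prob=0.001308
UUUUDD: M=443.0669, payoff=229.5669, prob=0.009159
DDDDUD: M=132.0000, payoff=0.0000, prob=0.000027
UDDDUD: M=244.0000, payoff=30.5000, prob=0.000187
DUDDUD: M=161.0400, payoff=0.0000, prob=0.000187
UUDDUD: M=297.6800, payoff=84.1800, prob=0.001308
DDUDUD: M=132.0000, payoff=0.0000, prob=0.000187
UDUDUD: M=244.0000, payoff=30.5000, prob=0.001308
DUUDUD: M=196.4688, payoff=0.0000, prob=0.001308
UUUDUD: M=363.1696, payoff=149.6696, prob=0.009159
DDDUUD: M=132.0000, payoff=0.0000, prob=0.000187
UDDUUD: M=244.0000, payoff=30.5000, prob=0.001308
DUDUUD: M=161.0400, payoff=0.0000, prob=0.001308
UUDUUD: M=297.6800, payoff=84.1800, prob=0.009159
DDUUUD: M=158.1967, payoff=0.0000, prob=0.001308
UDUUUD: M=292.4242, payoff=78.9242, prob=0.009159
DUUUUD: M=292.4242, payoff=78.9242, prob=0.009159
UUUUUD: M=540.5416, payoff=327.0416, prob=0.064114
DDDDDU: M=132.0000, payoff=0.0000, prob=0.000027
UDDDDU: M=244.0000, payoff=30.5000, prob=0.000187
DUDDDU: M=161.0400, payoff=0.0000, prob=0.000187
UUDDDU: M=297.6800, payoff=84.1800, prob=0.001308
DDUDDU: M=132.0000, payoff=0.0000, prob=0.000187
UDUDDU: M=244.0000, payoff=30.5000, prob=0.001308
DUUDDU: M=196.4688, payoff=0.0000, prob=0.001308
UUUDDU: M=363.1696, payoff=149.6696, prob=0.009159
DDDUDU: M=132.0000, payoff=0.0000, prob=0.000187
UDDUDU: M=244.0000, payoff=30.5000, prob=0.001308
DUDUDU: M=161.0400, payoff=0.0000, prob=0.001308
UUDUDU: M=297.6800, payoff=84.1800, prob=0.009159
DDUUDU: M=132.0000, payoff=0.0000, prob=0.001308
UDUUDU: M=244.0000, payoff=30.5000, prob=0.009159
DUUUDU: M=239.6919, payoff=26.1919, prob=0.009159
UUUUDU: M=443.0669, payoff=229.5669, prob=0.064114
DDDDUU: M=132.0000, payoff=0.0000, prob=0.000187
UDDDUU: M=244.0000, payoff=30.5000, prob=0.001308
DUDDUU: M=161.0400, payoff=0.0000, prob=0.001308
UUDDUU: M=297.6800, payoff=84.1800, prob=0.009159
DDUDUU: M=132.0000, payoff=0.0000, prob=0.001308
UDUDUU: M=244.0000, payoff=30.5000, prob=0.009159
DUUDUU: M=196.4688, payoff=0.0000, prob=0.009159
UUUDUU: M=363.1696, payoff=149.6696, prob=0.064114
DDDUUU: M=132.0000, payoff=0.0000, prob=0.001308
UDDUUU: M=244.0000, payoff=30.5000, prob=0.009159
DUDUUU: M=192.9999, payoff=0.0000, prob=0.009159
UUDUUU: M=356.7575, payoff=143.2575, prob=0.064114
DDUUUU: M=192.9999, payoff=0.0000, prob=0.009159
UDUUUU: M=356.7575, payoff=143.2575, prob=0.064114
DUUUUU: M=356.7575, payoff=143.2575, prob=0.064114
UUUUUU: M=659.4608, payoff=445.9608, prob=0.448795
Price = Σ prob·payoff / R^6 = 283.501795 / 2.313061 = 122.5656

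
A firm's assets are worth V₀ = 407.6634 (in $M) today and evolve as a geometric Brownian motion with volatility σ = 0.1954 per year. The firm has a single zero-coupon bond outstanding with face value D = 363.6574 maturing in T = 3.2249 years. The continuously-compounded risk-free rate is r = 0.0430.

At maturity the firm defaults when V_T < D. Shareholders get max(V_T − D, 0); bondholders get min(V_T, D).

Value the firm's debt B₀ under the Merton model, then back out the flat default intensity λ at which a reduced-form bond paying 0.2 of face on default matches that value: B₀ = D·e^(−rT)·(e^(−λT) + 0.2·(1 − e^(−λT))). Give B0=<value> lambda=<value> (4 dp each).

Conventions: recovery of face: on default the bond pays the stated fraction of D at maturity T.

B0=299.3336 lambda=0.0219

Equity is a call on the firm's assets struck at D = 363.6574:
d₁ = [ln(V₀/D) + (r + σ²/2)T] / (σ√T)
   = [ln(407.6634/363.6574) + (0.0430 + 0.5·0.1954²)·3.2249] / (0.1954·√3.2249)
   = [0.114230 + 0.200236] / 0.350899 = 0.896170
d₂ = d₁ − σ√T = 0.896170 − 0.350899 = 0.545270
N(d₁) = 0.814919,  N(d₂) = 0.707216,  e^(−rT) = 0.870515
E₀ = V₀·N(d₁) − D·e^(−rT)·N(d₂)
   = 407.6634·0.814919 − 363.6574·0.870515·0.707216 = 108.329842
B₀ = V₀ − E₀ = 407.6634 − 108.329842 = 299.333558
e^(−λT) = (B₀·e^(rT)/D − 0.2)/(1 − 0.2) = (299.3336·1.148746/363.6574 − 0.2)/0.8 = 0.93194420
λ = −ln(0.93194420)/3.2249 = 0.021856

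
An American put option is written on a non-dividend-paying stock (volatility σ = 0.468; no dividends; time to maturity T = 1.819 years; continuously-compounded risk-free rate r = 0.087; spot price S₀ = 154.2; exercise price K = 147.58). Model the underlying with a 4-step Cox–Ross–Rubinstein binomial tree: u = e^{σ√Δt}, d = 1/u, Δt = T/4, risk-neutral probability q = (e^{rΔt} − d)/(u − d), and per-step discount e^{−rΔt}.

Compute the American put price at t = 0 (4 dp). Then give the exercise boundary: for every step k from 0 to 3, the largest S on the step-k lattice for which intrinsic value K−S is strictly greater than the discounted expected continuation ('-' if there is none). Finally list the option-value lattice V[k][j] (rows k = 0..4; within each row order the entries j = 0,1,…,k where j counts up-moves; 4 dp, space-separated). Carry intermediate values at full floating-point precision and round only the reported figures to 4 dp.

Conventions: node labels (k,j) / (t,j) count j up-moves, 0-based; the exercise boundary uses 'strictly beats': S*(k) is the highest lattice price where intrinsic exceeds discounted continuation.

Δt=0.45475  u=1.37108  d=0.72935  q=0.48464  discount=0.96121
step 4 (expiry): payoffs max(K−S,0) = 103.9448 65.5523 0.0000 0.0000 0.0000
step 3: (k=3,j=0): S=59.8272, K−S=87.7528, hold=82.0280 ⇒ V=87.7528 exercise | (k=3,j=1): S=112.4663, K−S=35.1137, hold=32.4728 ⇒ V=35.1137 exercise | (k=3,j=2): S=211.4201, K−S=0.0000, hold=0.0000 ⇒ V=0.0000 continue | (k=3,j=3): S=397.4384, K−S=0.0000, hold=0.0000 ⇒ V=0.0000 continue  boundary S*=112.4663
step 2: (k=2,j=0): S=82.0277, K−S=65.5523, hold=59.8275 ⇒ V=65.5523 exercise | (k=2,j=1): S=154.2000, K−S=0.0000, hold=17.3943 ⇒ V=17.3943 continue | (k=2,j=2): S=289.8732, K−S=0.0000, hold=0.0000 ⇒ V=0.0000 continue  boundary S*=82.0277
step 1: (k=1,j=0): S=112.4663, K−S=35.1137, hold=40.5757 ⇒ V=40.5757 continue | (k=1,j=1): S=211.4201, K−S=0.0000, hold=8.6167 ⇒ V=8.6167 continue  boundary S*=-
step 0: (k=0,j=0): S=154.2000, K−S=0.0000, hold=24.1140 ⇒ V=24.1140 continue  boundary S*=-

price = 24.1140
boundary = - - 82.0277 112.4663
tree:
24.1140
40.5757 8.6167
65.5523 17.3943 0.0000
87.7528 35.1137 0.0000 0.0000
103.9448 65.5523 0.0000 0.0000 0.0000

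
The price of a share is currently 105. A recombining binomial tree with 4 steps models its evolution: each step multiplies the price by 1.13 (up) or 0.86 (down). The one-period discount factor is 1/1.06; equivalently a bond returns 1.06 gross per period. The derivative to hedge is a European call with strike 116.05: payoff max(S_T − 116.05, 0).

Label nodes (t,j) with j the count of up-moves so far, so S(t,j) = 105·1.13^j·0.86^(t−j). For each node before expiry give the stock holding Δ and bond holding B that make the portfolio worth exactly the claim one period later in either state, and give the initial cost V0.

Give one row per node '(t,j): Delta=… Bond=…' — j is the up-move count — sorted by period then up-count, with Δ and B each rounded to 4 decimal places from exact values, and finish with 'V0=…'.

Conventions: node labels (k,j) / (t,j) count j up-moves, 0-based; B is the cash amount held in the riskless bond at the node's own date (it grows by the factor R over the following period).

No-arbitrage ⇒ martingale measure with p* = (R−d)/(u−d) = 0.7407.
Terminal payoffs: V(4,0)=0.0000, V(4,1)=0.0000, V(4,2)=0.0000, V(4,3)=14.2436, V(4,4)=55.1497
  t=3,j=0: stock 66.7859 → up 75.4680 (V=0.0000), down 57.4359 (V=0.0000). Price 0.0000; hedge Δ=0.0000, bond B=0.0000.
  t=3,j=1: stock 87.7535 → up 99.1615 (V=0.0000), down 75.4680 (V=0.0000). Price 0.0000; hedge Δ=0.0000, bond B=0.0000.
  t=3,j=2: stock 115.3041 → up 130.2936 (V=14.2436), down 99.1615 (V=0.0000). Price 9.9536; hedge Δ=0.4575, bond B=-42.8005.
  t=3,j=3: stock 151.5042 → up 171.1997 (V=55.1497), down 130.2936 (V=14.2436). Price 42.0231; hedge Δ=1.0000, bond B=-109.4811.
  t=2,j=0: stock 77.6580 → up 87.7535 (V=0.0000), down 66.7859 (V=0.0000). Price 0.0000; hedge Δ=0.0000, bond B=0.0000.
  t=2,j=1: stock 102.0390 → up 115.3041 (V=9.9536), down 87.7535 (V=0.0000). Price 6.9557; hedge Δ=0.3613, bond B=-29.9095.
  t=2,j=2: stock 134.0745 → up 151.5042 (V=42.0231), down 115.3041 (V=9.9536). Price 31.8007; hedge Δ=0.8859, bond B=-86.9751.
  t=1,j=0: stock 90.3000 → up 102.0390 (V=6.9557), down 77.6580 (V=0.0000). Price 4.8607; hedge Δ=0.2853, bond B=-20.9011.
  t=1,j=1: stock 118.6500 → up 134.0745 (V=31.8007), down 102.0390 (V=6.9557). Price 23.9240; hedge Δ=0.7755, bond B=-68.0946.
  t=0,j=0: stock 105.0000 → up 118.6500 (V=23.9240), down 90.3000 (V=4.8607). Price 17.9072; hedge Δ=0.6724, bond B=-52.6974.
Verification: the root portfolio costs Δ(0,0)·S0 + B(0,0) = 17.9072, matching V0.

(0,0): Delta=0.6724 Bond=-52.6974
(1,0): Delta=0.2853 Bond=-20.9011
(1,1): Delta=0.7755 Bond=-68.0946
(2,0): Delta=0.0000 Bond=0.0000
(2,1): Delta=0.3613 Bond=-29.9095
(2,2): Delta=0.8859 Bond=-86.9751
(3,0): Delta=0.0000 Bond=0.0000
(3,1): Delta=0.0000 Bond=0.0000
(3,2): Delta=0.4575 Bond=-42.8005
(3,3): Delta=1.0000 Bond=-109.4811
V0=17.9072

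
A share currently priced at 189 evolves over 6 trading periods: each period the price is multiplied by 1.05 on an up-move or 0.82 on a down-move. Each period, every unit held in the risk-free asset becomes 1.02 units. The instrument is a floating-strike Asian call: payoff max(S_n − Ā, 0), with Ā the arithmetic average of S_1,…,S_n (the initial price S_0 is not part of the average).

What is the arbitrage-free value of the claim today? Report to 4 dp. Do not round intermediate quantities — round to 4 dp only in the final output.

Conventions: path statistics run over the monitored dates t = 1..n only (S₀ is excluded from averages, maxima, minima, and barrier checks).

Set p* = 0.8696 (from d < R < u); the path-dependent value is the discounted p*-expectation over all price paths.
Enumerate all 2^6 = 64 price paths (U = up ×1.05, D = down ×0.82); each path with k up-moves has probability p*^k·(1−p*)^(6−k).
DDDDDD: Ā=99.8750, payoff=0.0000, prob=0.000005
UDDDDD: Ā=127.8888, payoff=0.0000, prob=0.000033
DUDDDD: Ā=120.6438, payoff=0.0000, prob=0.000033
UUDDDD: Ā=154.4829, payoff=0.0000, prob=0.000219
DDUDDD: Ā=114.7029, payoff=0.0000, prob=0.000033
UDUDDD: Ā=146.8756, payoff=0.0000, prob=0.000219
DUUDDD: Ā=139.6306, payoff=0.0000, prob=0.000219
UUUDDD: Ā=178.7953, payoff=0.0000, prob=0.001459
DDDUDD: Ā=109.8313, payoff=0.0000, prob=0.000033
UDDUDD: Ā=140.6377, payoff=0.0000, prob=0.000219
DUDUDD: Ā=133.3927, payoff=0.0000, prob=0.000219
UUDUDD: Ā=170.8077, payoff=0.0000, prob=0.001459
DDUUDD: Ā=127.4518, payoff=0.0000, prob=0.000219
UDUUDD: Ā=163.2005, payoff=0.0000, prob=0.001459
DUUUDD: Ā=155.9555, payoff=0.0000, prob=0.001459
UUUUDD: Ā=199.6991, payoff=0.0000, prob=0.009727
DDDDUD: Ā=105.8367, payoff=0.0000, prob=0.000033
UDDDUD: Ā=135.5226, payoff=0.0000, prob=0.000219
DUDDUD: Ā=128.2776, payoff=0.0000, prob=0.000219
UUDDUD: Ā=164.2579, payoff=0.0000, prob=0.001459
DDUDUD: Ā=122.3367, payoff=0.0000, prob=0.000219
UDUDUD: Ā=156.6506, payoff=0.0000, prob=0.001459
DUUDUD: Ā=149.4056, payoff=0.0000, prob=0.001459
UUUDUD: Ā=191.3121, payoff=0.0000, prob=0.009727
DDDUUD: Ā=117.4651, payoff=0.0000, prob=0.000219
UDDUUD: Ā=150.4127, payoff=0.0000, prob=0.001459
DUDUUD: Ā=143.1677, payoff=0.0000, prob=0.001459
UUDUUD: Ā=183.3245, payoff=0.0000, prob=0.009727
DDUUUD: Ā=137.2268, payoff=0.0000, prob=0.001459
UDUUUD: Ā=175.7172, payoff=0.0000, prob=0.009727
DUUUUD: Ā=168.4722, payoff=0.0000, prob=0.009727
UUUUUD: Ā=215.7266, payoff=0.0000, prob=0.064849
DDDDDU: Ā=102.5611, payoff=0.0000, prob=0.000033
UDDDDU: Ā=131.3282, payoff=0.0000, prob=0.000219
DUDDDU: Ā=124.0832, payoff=0.0000, prob=0.000219
UUDDDU: Ā=158.8870, payoff=0.0000, prob=0.001459
DDUDDU: Ā=118.1423, payoff=0.0000, prob=0.000219
UDUDDU: Ā=151.2797, payoff=0.0000, prob=0.001459
DUUDDU: Ā=144.0347, payoff=0.0000, prob=0.001459
UUUDDU: Ā=184.4347, payoff=0.0000, prob=0.009727
DDDUDU: Ā=113.2707, payoff=0.0000, prob=0.000219
UDDUDU: Ā=145.0418, payoff=0.0000, prob=0.001459
DUDUDU: Ā=137.7968, payoff=0.0000, prob=0.001459
UUDUDU: Ā=176.4471, payoff=0.0000, prob=0.009727
DDUUDU: Ā=131.8559, payoff=0.0000, prob=0.001459
UDUUDU: Ā=168.8399, payoff=0.0000, prob=0.009727
DUUUDU: Ā=161.5949, payoff=0.0000, prob=0.009727
UUUUDU: Ā=206.9203, payoff=0.0000, prob=0.064849
DDDDUU: Ā=109.2761, payoff=0.0000, prob=0.000219
UDDDUU: Ā=139.9267, payoff=0.0000, prob=0.001459
DUDDUU: Ā=132.6817, payoff=0.0000, prob=0.001459
UUDDUU: Ā=169.8973, payoff=0.0000, prob=0.009727
DDUDUU: Ā=126.7408, payoff=0.0000, prob=0.001459
UDUDUU: Ā=162.2900, payoff=0.0000, prob=0.009727
DUUDUU: Ā=155.0450, payoff=0.0000, prob=0.009727
UUUDUU: Ā=198.5333, payoff=0.0000, prob=0.064849
DDDUUU: Ā=121.8692, payoff=0.0000, prob=0.001459
UDDUUU: Ā=156.0521, payoff=0.0000, prob=0.009727
DUDUUU: Ā=148.8071, payoff=5.6638, prob=0.009727
UUDUUU: Ā=190.5457, payoff=7.2525, prob=0.064849
DDUUUU: Ā=142.8662, payoff=11.6047, prob=0.009727
UDUUUU: Ā=182.9384, payoff=14.8597, prob=0.064849
DUUUUU: Ā=175.6934, payoff=22.1047, prob=0.064849
UUUUUU: Ā=224.9733, payoff=28.3048, prob=0.432328
Price = Σ prob·payoff / R^6 = 15.272354 / 1.126162 = 13.5614

price = 13.5614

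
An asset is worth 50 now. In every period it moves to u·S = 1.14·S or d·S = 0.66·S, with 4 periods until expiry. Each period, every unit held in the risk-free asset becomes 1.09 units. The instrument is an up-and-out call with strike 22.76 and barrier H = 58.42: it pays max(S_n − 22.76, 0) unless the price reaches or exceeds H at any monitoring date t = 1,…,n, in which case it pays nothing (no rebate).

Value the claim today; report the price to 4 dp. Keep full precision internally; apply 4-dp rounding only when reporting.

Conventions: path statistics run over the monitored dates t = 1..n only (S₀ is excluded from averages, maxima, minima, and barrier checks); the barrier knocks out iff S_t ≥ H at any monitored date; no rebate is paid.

No-arbitrage gives p* = (R−d)/(u−d) = 0.8958: enumerate every path, weight its payoff by its p*-probability, and discount by R^4.
Enumerate all 2^4 = 16 price paths (U = up ×1.14, D = down ×0.66); each path with k up-moves has probability p*^k·(1−p*)^(4−k).
DDDD: M=33.0000, payoff=0.0000, prob=0.000118
UDDD: M=57.0000, payoff=0.0000, prob=0.001013
DUDD: M=37.6200, payoff=0.0000, prob=0.001013
UUDD: M=64.9800, payoff=0.0000, prob=0.008708
DDUD: M=33.0000, payoff=0.0000, prob=0.001013
UDUD: M=57.0000, payoff=5.5453, prob=0.008708
DUUD: M=42.8868, payoff=5.5453, prob=0.008708
UUUD: M=74.0772, payoff=0.0000, prob=0.074888
DDDU: M=33.0000, payoff=0.0000, prob=0.001013
UDDU: M=57.0000, payoff=5.5453, prob=0.008708
DUDU: M=37.6200, payoff=5.5453, prob=0.008708
UUDU: M=64.9800, payoff=0.0000, prob=0.074888
DDUU: M=33.0000, payoff=5.5453, prob=0.008708
UDUU: M=57.0000, payoff=26.1310, prob=0.074888
DUUU: M=48.8910, payoff=26.1310, prob=0.074888
UUUU: M=84.4480, payoff=0.0000, prob=0.644034
Price = Σ prob·payoff / R^4 = 4.155211 / 1.411582 = 2.9437

price = 2.9437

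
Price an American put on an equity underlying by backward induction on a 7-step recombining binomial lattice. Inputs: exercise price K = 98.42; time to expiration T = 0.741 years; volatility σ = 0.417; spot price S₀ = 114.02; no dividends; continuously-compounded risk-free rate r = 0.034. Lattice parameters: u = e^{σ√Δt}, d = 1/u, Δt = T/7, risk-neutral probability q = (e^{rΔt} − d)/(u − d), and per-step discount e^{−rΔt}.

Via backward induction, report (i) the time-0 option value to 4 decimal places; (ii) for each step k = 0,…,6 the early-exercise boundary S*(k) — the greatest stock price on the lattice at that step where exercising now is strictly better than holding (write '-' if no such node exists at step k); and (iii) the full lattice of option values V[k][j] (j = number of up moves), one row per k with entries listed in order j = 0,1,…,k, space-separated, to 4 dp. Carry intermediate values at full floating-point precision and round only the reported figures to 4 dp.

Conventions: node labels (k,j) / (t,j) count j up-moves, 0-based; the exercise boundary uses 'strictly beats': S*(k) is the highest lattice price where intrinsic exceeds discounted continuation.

price = 7.3755
boundary = - - - - 66.2661 75.8951 66.2661
tree:
7.3755
11.2273 3.2478
16.5955 5.4818 0.8462
23.6441 9.0653 1.6311 0.0000
32.1539 14.5801 3.1444 0.0000 0.0000
40.5613 22.5249 6.0615 0.0000 0.0000 0.0000
47.9019 32.1539 11.6848 0.0000 0.0000 0.0000 0.0000
54.3113 40.5613 22.5249 0.0000 0.0000 0.0000 0.0000 0.0000

params: Δt=0.10586 u=1.14531 d=0.87313 q=0.47938 e^(-rΔt)=0.99641
t_7 payoffs: 54.3113 40.5613 22.5249 0.0000 0.0000 0.0000 0.0000 0.0000
t_6: node(6,0) S=50.5181 payoff=47.9019 vs cont=47.5484 → 47.9019 [stop]  node(6,1) S=66.2661 payoff=32.1539 vs cont=31.8003 → 32.1539 [stop]  node(6,2) S=86.9233 payoff=11.4967 vs cont=11.6848 → 11.6848 [wait]  node(6,3) S=114.0200 payoff=0.0000 vs cont=0.0000 → 0.0000 [wait]  node(6,4) S=149.5636 payoff=0.0000 vs cont=0.0000 → 0.0000 [wait]  node(6,5) S=196.1872 payoff=0.0000 vs cont=0.0000 → 0.0000 [wait]  node(6,6) S=257.3448 payoff=0.0000 vs cont=0.0000 → 0.0000 [wait]  ⇒ S*(6)=66.2661
t_5: node(5,0) S=57.8587 payoff=40.5613 vs cont=40.2077 → 40.5613 [stop]  node(5,1) S=75.8951 payoff=22.5249 vs cont=22.2611 → 22.5249 [stop]  node(5,2) S=99.5540 payoff=0.0000 vs cont=6.0615 → 6.0615 [wait]  node(5,3) S=130.5881 payoff=0.0000 vs cont=0.0000 → 0.0000 [wait]  node(5,4) S=171.2964 payoff=0.0000 vs cont=0.0000 → 0.0000 [wait]  node(5,5) S=224.6948 payoff=0.0000 vs cont=0.0000 → 0.0000 [wait]  ⇒ S*(5)=75.8951
t_4: node(4,0) S=66.2661 payoff=32.1539 vs cont=31.8003 → 32.1539 [stop]  node(4,1) S=86.9233 payoff=11.4967 vs cont=14.5801 → 14.5801 [wait]  node(4,2) S=114.0200 payoff=0.0000 vs cont=3.1444 → 3.1444 [wait]  node(4,3) S=149.5636 payoff=0.0000 vs cont=0.0000 → 0.0000 [wait]  node(4,4) S=196.1872 payoff=0.0000 vs cont=0.0000 → 0.0000 [wait]  ⇒ S*(4)=66.2661
t_3: node(3,0) S=75.8951 payoff=22.5249 vs cont=23.6441 → 23.6441 [wait]  node(3,1) S=99.5540 payoff=0.0000 vs cont=9.0653 → 9.0653 [wait]  node(3,2) S=130.5881 payoff=0.0000 vs cont=1.6311 → 1.6311 [wait]  node(3,3) S=171.2964 payoff=0.0000 vs cont=0.0000 → 0.0000 [wait]  ⇒ S*(3)=-
t_2: node(2,0) S=86.9233 payoff=11.4967 vs cont=16.5955 → 16.5955 [wait]  node(2,1) S=114.0200 payoff=0.0000 vs cont=5.4818 → 5.4818 [wait]  node(2,2) S=149.5636 payoff=0.0000 vs cont=0.8462 → 0.8462 [wait]  ⇒ S*(2)=-
t_1: node(1,0) S=99.5540 payoff=0.0000 vs cont=11.2273 → 11.2273 [wait]  node(1,1) S=130.5881 payoff=0.0000 vs cont=3.2478 → 3.2478 [wait]  ⇒ S*(1)=-
t_0: node(0,0) S=114.0200 payoff=0.0000 vs cont=7.3755 → 7.3755 [wait]  ⇒ S*(0)=-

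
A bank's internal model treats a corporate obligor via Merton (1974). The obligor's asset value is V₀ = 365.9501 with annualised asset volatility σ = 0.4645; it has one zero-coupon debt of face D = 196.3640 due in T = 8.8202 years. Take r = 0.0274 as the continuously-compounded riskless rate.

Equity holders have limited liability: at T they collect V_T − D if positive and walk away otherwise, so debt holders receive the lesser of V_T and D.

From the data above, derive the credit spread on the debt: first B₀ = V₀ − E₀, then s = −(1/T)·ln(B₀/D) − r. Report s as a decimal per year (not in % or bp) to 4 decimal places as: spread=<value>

Work the structural quantities from V₀ = 365.9501 against face 196.3640:
d₁ = [ln(V₀/D) + (r + σ²/2)T] / (σ√T)
   = [ln(365.9501/196.3640) + (0.0274 + 0.5·0.4645²)·8.8202] / (0.4645·√8.8202)
   = [0.622527 + 1.193198] / 1.379510 = 1.316210
d₂ = d₁ − σ√T = 1.316210 − 1.379510 = -0.063301
N(d₁) = 0.905948,  N(d₂) = 0.474764,  e^(−rT) = 0.785313
E₀ = V₀·N(d₁) − D·e^(−rT)·N(d₂)
   = 365.9501·0.905948 − 196.3640·0.785313·0.474764 = 258.319899
B₀ = V₀ − E₀ = 365.9501 − 258.319899 = 107.630201
spread = −(1/T)·ln(B₀/D) − r = −(1/8.8202)·ln(107.630201/196.3640) − 0.0274 = 0.04076952

spread=0.0408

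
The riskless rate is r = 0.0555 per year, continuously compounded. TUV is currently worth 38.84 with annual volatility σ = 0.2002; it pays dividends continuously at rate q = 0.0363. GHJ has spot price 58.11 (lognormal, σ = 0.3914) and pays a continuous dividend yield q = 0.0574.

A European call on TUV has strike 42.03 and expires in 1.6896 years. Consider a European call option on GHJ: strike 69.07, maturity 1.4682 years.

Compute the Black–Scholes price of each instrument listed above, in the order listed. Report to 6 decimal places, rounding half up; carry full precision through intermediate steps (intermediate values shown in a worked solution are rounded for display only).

[TUV call K=42.03]
σ√T = 0.2002·√1.6896 = 0.260229
d₁ = (ln(S/K) + (r−q+σ²/2)T) / (σ√T) = (ln(38.84/42.03) + (0.0555−0.0363+0.2002²/2)·1.6896) / 0.260229 = (-0.078933 + 0.066300) / 0.260229 = -0.048546
d₂ = d₁ − σ√T = -0.048546 − 0.260229 = -0.308775
e^{−rT} = 0.910490
e^{−qT} = 0.940510
N(d₁) = 0.480641,  N(d₂) = 0.378746
price = S·e^{−qT}·N(d₁) − K·e^{−rT}·N(d₂) = 17.557525 − 14.493817 = 3.063708
[GHJ call K=69.07]
σ√T = 0.3914·√1.4682 = 0.474257
d₁ = (ln(S/K) + (r−q+σ²/2)T) / (σ√T) = (ln(58.11/69.07) + (0.0555−0.0574+0.3914²/2)·1.4682) / 0.474257 = (-0.172783 + 0.109670) / 0.474257 = -0.133077
d₂ = d₁ − σ√T = -0.133077 − 0.474257 = -0.607334
e^{−rT} = 0.921746
e^{−qT} = 0.919179
N(d₁) = 0.447066,  N(d₂) = 0.271815
price = S·e^{−qT}·N(d₁) − K·e^{−rT}·N(d₂) = 23.879364 − 17.305096 = 6.574269

price(TUV call K=42.03) = 3.063708
price(GHJ call K=69.07) = 6.574269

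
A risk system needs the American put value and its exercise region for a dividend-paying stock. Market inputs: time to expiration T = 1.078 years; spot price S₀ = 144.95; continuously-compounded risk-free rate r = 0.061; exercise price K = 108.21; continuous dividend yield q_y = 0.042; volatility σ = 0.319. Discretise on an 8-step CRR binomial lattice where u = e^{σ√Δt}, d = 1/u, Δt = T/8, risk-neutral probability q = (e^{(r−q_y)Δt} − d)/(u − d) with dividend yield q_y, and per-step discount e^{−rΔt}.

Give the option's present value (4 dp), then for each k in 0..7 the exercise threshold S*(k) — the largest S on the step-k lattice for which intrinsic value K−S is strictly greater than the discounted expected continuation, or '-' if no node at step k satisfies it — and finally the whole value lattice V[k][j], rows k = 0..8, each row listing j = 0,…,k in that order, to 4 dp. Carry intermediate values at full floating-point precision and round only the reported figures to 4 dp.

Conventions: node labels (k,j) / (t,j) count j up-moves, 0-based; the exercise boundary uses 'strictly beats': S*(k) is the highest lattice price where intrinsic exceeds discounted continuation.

price = 3.6725
boundary = - - - - - - 71.7933 80.7123
tree:
3.6725
5.8132 1.4319
8.9982 2.4856 0.3225
13.5520 4.2522 0.6273 0.0000
19.7287 7.1376 1.2202 0.0000 0.0000
27.5240 11.6785 2.3735 0.0000 0.0000 0.0000
36.4167 18.4266 4.6171 0.0000 0.0000 0.0000 0.0000
44.3501 27.4977 8.9813 0.0000 0.0000 0.0000 0.0000 0.0000
51.4068 36.4167 17.4707 0.0000 0.0000 0.0000 0.0000 0.0000 0.0000

params: Δt=0.13475 u=1.12423 d=0.88950 q=0.48168 e^(-rΔt)=0.99181
t_8 payoffs: 51.4068 36.4167 17.4707 0.0000 0.0000 0.0000 0.0000 0.0000 0.0000
t_7: node(7,0) S=63.8599 payoff=44.3501 vs cont=43.8246 → 44.3501 [stop]  node(7,1) S=80.7123 payoff=27.4977 vs cont=27.0674 → 27.4977 [stop]  node(7,2) S=102.0120 payoff=6.1980 vs cont=8.9813 → 8.9813 [wait]  node(7,3) S=128.9325 payoff=0.0000 vs cont=0.0000 → 0.0000 [wait]  node(7,4) S=162.9573 payoff=0.0000 vs cont=0.0000 → 0.0000 [wait]  node(7,5) S=205.9611 payoff=0.0000 vs cont=0.0000 → 0.0000 [wait]  node(7,6) S=260.3134 payoff=0.0000 vs cont=0.0000 → 0.0000 [wait]  node(7,7) S=329.0091 payoff=0.0000 vs cont=0.0000 → 0.0000 [wait]  ⇒ S*(7)=80.7123
t_6: node(6,0) S=71.7933 payoff=36.4167 vs cont=35.9360 → 36.4167 [stop]  node(6,1) S=90.7393 payoff=17.4707 vs cont=18.4266 → 18.4266 [wait]  node(6,2) S=114.6851 payoff=0.0000 vs cont=4.6171 → 4.6171 [wait]  node(6,3) S=144.9500 payoff=0.0000 vs cont=0.0000 → 0.0000 [wait]  node(6,4) S=183.2017 payoff=0.0000 vs cont=0.0000 → 0.0000 [wait]  node(6,5) S=231.5479 payoff=0.0000 vs cont=0.0000 → 0.0000 [wait]  node(6,6) S=292.6525 payoff=0.0000 vs cont=0.0000 → 0.0000 [wait]  ⇒ S*(6)=71.7933
t_5: node(5,0) S=80.7123 payoff=27.4977 vs cont=27.5240 → 27.5240 [wait]  node(5,1) S=102.0120 payoff=6.1980 vs cont=11.6785 → 11.6785 [wait]  node(5,2) S=128.9325 payoff=0.0000 vs cont=2.3735 → 2.3735 [wait]  node(5,3) S=162.9573 payoff=0.0000 vs cont=0.0000 → 0.0000 [wait]  node(5,4) S=205.9611 payoff=0.0000 vs cont=0.0000 → 0.0000 [wait]  node(5,5) S=260.3134 payoff=0.0000 vs cont=0.0000 → 0.0000 [wait]  ⇒ S*(5)=-
t_4: node(4,0) S=90.7393 payoff=17.4707 vs cont=19.7287 → 19.7287 [wait]  node(4,1) S=114.6851 payoff=0.0000 vs cont=7.1376 → 7.1376 [wait]  node(4,2) S=144.9500 payoff=0.0000 vs cont=1.2202 → 1.2202 [wait]  node(4,3) S=183.2017 payoff=0.0000 vs cont=0.0000 → 0.0000 [wait]  node(4,4) S=231.5479 payoff=0.0000 vs cont=0.0000 → 0.0000 [wait]  ⇒ S*(4)=-
t_3: node(3,0) S=102.0120 payoff=6.1980 vs cont=13.5520 → 13.5520 [wait]  node(3,1) S=128.9325 payoff=0.0000 vs cont=4.2522 → 4.2522 [wait]  node(3,2) S=162.9573 payoff=0.0000 vs cont=0.6273 → 0.6273 [wait]  node(3,3) S=205.9611 payoff=0.0000 vs cont=0.0000 → 0.0000 [wait]  ⇒ S*(3)=-
t_2: node(2,0) S=114.6851 payoff=0.0000 vs cont=8.9982 → 8.9982 [wait]  node(2,1) S=144.9500 payoff=0.0000 vs cont=2.4856 → 2.4856 [wait]  node(2,2) S=183.2017 payoff=0.0000 vs cont=0.3225 → 0.3225 [wait]  ⇒ S*(2)=-
t_1: node(1,0) S=128.9325 payoff=0.0000 vs cont=5.8132 → 5.8132 [wait]  node(1,1) S=162.9573 payoff=0.0000 vs cont=1.4319 → 1.4319 [wait]  ⇒ S*(1)=-
t_0: node(0,0) S=144.9500 payoff=0.0000 vs cont=3.6725 → 3.6725 [wait]  ⇒ S*(0)=-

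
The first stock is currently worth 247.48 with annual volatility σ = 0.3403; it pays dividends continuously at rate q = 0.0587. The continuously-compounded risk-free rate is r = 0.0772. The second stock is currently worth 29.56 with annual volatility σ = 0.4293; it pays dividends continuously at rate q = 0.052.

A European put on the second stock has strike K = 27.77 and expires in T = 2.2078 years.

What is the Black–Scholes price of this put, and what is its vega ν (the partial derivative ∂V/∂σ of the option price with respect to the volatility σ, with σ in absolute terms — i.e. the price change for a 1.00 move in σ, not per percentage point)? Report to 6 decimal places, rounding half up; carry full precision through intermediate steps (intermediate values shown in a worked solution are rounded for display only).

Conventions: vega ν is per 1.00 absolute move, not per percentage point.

σ√T = 0.4293·√2.2078 = 0.637883
d₁ = (ln(S/K) + (r−q+σ²/2)T) / (σ√T) = (ln(29.56/27.77) + (0.0772−0.052+0.4293²/2)·2.2078) / 0.637883 = (0.062466 + 0.259084) / 0.637883 = 0.504089
d₂ = d₁ − σ√T = 0.504089 − 0.637883 = -0.133794
e^{−rT} = 0.843292
e^{−qT} = 0.891539
N(−d₁) = 0.307099,  N(−d₂) = 0.553217
Put price V = K·e^{−rT}·N(−d₂) − S·e^{−qT}·N(−d₁) = 12.955359 − 8.093271 = 4.862088
φ(d₁) = (1/√(2π))·e^{−d₁²/2} = 0.351343
ν = S·e^{−qT}·φ(d₁)·√T = 13.758041

price = 4.862088
ν = 13.758041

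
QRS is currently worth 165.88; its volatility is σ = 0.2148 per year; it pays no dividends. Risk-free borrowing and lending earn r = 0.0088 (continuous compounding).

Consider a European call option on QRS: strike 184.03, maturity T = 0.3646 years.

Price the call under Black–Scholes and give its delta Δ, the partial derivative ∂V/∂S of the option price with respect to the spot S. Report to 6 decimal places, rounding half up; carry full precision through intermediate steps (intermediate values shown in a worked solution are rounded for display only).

price = 2.833979
Δ = 0.238549

σ√T = 0.2148·√0.3646 = 0.129701
d₁ = (ln(S/K) + (r+σ²/2)T) / (σ√T) = (ln(165.88/184.03) + (0.0088+0.2148²/2)·0.3646) / 0.129701 = (-0.103834 + 0.011620) / 0.129701 = -0.710979
d₂ = d₁ − σ√T = -0.710979 − 0.129701 = -0.840680
e^{−rT} = 0.996797
N(d₁) = 0.238549,  N(d₂) = 0.200264
Call price V = S·N(d₁) − K·e^{−rT}·N(d₂) = 39.570450 − 36.736470 = 2.833979
Δ = N(d₁) = 0.238549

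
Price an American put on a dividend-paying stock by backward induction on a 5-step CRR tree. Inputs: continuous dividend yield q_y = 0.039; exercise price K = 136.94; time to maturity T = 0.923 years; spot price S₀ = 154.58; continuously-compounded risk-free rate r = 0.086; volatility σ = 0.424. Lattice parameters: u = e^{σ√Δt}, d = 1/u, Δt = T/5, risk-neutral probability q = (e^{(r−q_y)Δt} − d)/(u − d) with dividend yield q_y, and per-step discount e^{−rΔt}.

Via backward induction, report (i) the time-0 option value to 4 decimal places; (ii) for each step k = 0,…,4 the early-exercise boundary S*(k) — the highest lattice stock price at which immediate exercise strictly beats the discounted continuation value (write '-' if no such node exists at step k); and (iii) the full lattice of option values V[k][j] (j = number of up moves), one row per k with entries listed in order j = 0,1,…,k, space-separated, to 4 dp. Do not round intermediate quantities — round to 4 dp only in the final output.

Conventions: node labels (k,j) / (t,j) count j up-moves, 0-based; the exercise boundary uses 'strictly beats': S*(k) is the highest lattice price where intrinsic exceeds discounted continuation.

Δt=0.18460  u=1.19982  d=0.83346  q=0.47837  discount=0.98425
step 5 (expiry): payoffs max(K−S,0) = 74.7713 47.4438 8.1041 0.0000 0.0000 0.0000
step 4: (k=4,j=0): S=74.5913, K−S=62.3487, hold=60.7270 ⇒ V=62.3487 exercise | (k=4,j=1): S=107.3793, K−S=29.5607, hold=28.1741 ⇒ V=29.5607 exercise | (k=4,j=2): S=154.5800, K−S=0.0000, hold=4.1608 ⇒ V=4.1608 continue | (k=4,j=3): S=222.5286, K−S=0.0000, hold=0.0000 ⇒ V=0.0000 continue | (k=4,j=4): S=320.3454, K−S=0.0000, hold=0.0000 ⇒ V=0.0000 continue  boundary S*=107.3793
step 3: (k=3,j=0): S=89.4962, K−S=47.4438, hold=45.9290 ⇒ V=47.4438 exercise | (k=3,j=1): S=128.8359, K−S=8.1041, hold=17.1360 ⇒ V=17.1360 continue | (k=3,j=2): S=185.4683, K−S=0.0000, hold=2.1362 ⇒ V=2.1362 continue | (k=3,j=3): S=266.9944, K−S=0.0000, hold=0.0000 ⇒ V=0.0000 continue  boundary S*=89.4962
step 2: (k=2,j=0): S=107.3793, K−S=29.5607, hold=32.4266 ⇒ V=32.4266 continue | (k=2,j=1): S=154.5800, K−S=0.0000, hold=9.8037 ⇒ V=9.8037 continue | (k=2,j=2): S=222.5286, K−S=0.0000, hold=1.0968 ⇒ V=1.0968 continue  boundary S*=-
step 1: (k=1,j=0): S=128.8359, K−S=8.1041, hold=21.2643 ⇒ V=21.2643 continue | (k=1,j=1): S=185.4683, K−S=0.0000, hold=5.5498 ⇒ V=5.5498 continue  boundary S*=-
step 0: (k=0,j=0): S=154.5800, K−S=0.0000, hold=13.5304 ⇒ V=13.5304 continue  boundary S*=-

price = 13.5304
boundary = - - - 89.4962 107.3793
tree:
13.5304
21.2643 5.5498
32.4266 9.8037 1.0968
47.4438 17.1360 2.1362 0.0000
62.3487 29.5607 4.1608 0.0000 0.0000
74.7713 47.4438 8.1041 0.0000 0.0000 0.0000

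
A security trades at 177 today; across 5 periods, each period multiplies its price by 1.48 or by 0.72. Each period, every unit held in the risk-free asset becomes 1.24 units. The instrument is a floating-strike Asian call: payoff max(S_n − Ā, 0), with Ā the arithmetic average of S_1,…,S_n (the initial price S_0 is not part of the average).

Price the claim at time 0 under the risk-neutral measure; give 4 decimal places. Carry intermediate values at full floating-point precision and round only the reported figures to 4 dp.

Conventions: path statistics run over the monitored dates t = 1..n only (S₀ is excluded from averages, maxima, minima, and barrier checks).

With p* = (R−d)/(u−d) = 0.6842, sum probability × payoff across the paths and divide by R^5.
Enumerate all 2^5 = 32 price paths (U = up ×1.48, D = down ×0.72); each path with k up-moves has probability p*^k·(1−p*)^(5−k).
DDDDD: Ā=73.4153, payoff=0.0000, prob=0.003140
UDDDD: Ā=150.9092, payoff=0.0000, prob=0.006804
DUDDD: Ā=124.0052, payoff=0.0000, prob=0.006804
UUDDD: Ā=254.8996, payoff=0.0000, prob=0.014743
DDUDD: Ā=104.6343, payoff=0.0000, prob=0.006804
UDUDD: Ā=215.0817, payoff=0.0000, prob=0.014743
DUUDD: Ā=188.1777, payoff=0.0000, prob=0.014743
UUUDD: Ā=386.8097, payoff=0.0000, prob=0.031942
DDDUD: Ā=90.6873, payoff=0.0000, prob=0.006804
UDDUD: Ā=186.4128, payoff=0.0000, prob=0.014743
DUDUD: Ā=159.5088, payoff=0.0000, prob=0.014743
UUDUD: Ā=327.8792, payoff=0.0000, prob=0.031942
DDUUD: Ā=140.1379, payoff=4.5706, prob=0.014743
UDUUD: Ā=288.0612, payoff=9.3952, prob=0.031942
DUUUD: Ā=261.1572, payoff=36.2992, prob=0.031942
UUUUD: Ā=536.8232, payoff=74.6151, prob=0.069208
DDDDU: Ā=80.6454, payoff=0.0000, prob=0.006804
UDDDU: Ā=165.7712, payoff=0.0000, prob=0.014743
DUDDU: Ā=138.8672, payoff=5.8414, prob=0.014743
UUDDU: Ā=285.4492, payoff=12.0073, prob=0.031942
DDUDU: Ā=119.4963, payoff=25.2123, prob=0.014743
UDUDU: Ā=245.6313, payoff=51.8252, prob=0.031942
DUUDU: Ā=218.7273, payoff=78.7292, prob=0.031942
UUUDU: Ā=449.6060, payoff=161.8322, prob=0.069208
DDDUU: Ā=105.5493, payoff=39.1593, prob=0.014743
UDDUU: Ā=216.9624, payoff=80.4941, prob=0.031942
DUDUU: Ā=190.0584, payoff=107.3981, prob=0.031942
UUDUU: Ā=390.6755, payoff=220.7628, prob=0.069208
DDUUU: Ā=170.6875, payoff=126.7690, prob=0.031942
UDUUU: Ā=350.8576, payoff=260.5807, prob=0.069208
DUUUU: Ā=323.9536, payoff=287.4847, prob=0.069208
UUUUU: Ā=665.9046, payoff=590.9407, prob=0.149951
Price = Σ prob·payoff / R^5 = 175.351958 / 2.931625 = 59.8139

price = 59.8139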